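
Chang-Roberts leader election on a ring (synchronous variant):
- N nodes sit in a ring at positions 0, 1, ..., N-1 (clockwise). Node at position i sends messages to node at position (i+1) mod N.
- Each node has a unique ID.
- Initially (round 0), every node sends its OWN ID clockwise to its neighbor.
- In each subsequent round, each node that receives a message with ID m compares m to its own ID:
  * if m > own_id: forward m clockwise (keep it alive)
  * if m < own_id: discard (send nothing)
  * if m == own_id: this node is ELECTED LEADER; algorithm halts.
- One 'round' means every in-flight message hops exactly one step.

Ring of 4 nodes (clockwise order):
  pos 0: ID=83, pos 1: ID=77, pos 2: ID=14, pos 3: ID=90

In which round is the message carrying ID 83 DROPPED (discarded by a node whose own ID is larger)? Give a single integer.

Round 1: pos1(id77) recv 83: fwd; pos2(id14) recv 77: fwd; pos3(id90) recv 14: drop; pos0(id83) recv 90: fwd
Round 2: pos2(id14) recv 83: fwd; pos3(id90) recv 77: drop; pos1(id77) recv 90: fwd
Round 3: pos3(id90) recv 83: drop; pos2(id14) recv 90: fwd
Round 4: pos3(id90) recv 90: ELECTED
Message ID 83 originates at pos 0; dropped at pos 3 in round 3

Answer: 3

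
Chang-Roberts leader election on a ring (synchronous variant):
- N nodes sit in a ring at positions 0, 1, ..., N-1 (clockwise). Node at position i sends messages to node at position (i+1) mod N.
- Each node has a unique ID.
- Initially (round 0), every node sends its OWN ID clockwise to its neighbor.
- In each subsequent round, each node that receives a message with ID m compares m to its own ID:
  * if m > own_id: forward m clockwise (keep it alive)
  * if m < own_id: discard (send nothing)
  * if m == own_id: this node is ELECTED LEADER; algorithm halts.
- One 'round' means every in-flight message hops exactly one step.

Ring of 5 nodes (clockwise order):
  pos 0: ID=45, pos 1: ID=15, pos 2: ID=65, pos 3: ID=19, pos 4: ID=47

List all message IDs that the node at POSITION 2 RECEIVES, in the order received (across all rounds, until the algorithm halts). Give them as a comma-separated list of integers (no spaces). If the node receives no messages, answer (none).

Answer: 15,45,47,65

Derivation:
Round 1: pos1(id15) recv 45: fwd; pos2(id65) recv 15: drop; pos3(id19) recv 65: fwd; pos4(id47) recv 19: drop; pos0(id45) recv 47: fwd
Round 2: pos2(id65) recv 45: drop; pos4(id47) recv 65: fwd; pos1(id15) recv 47: fwd
Round 3: pos0(id45) recv 65: fwd; pos2(id65) recv 47: drop
Round 4: pos1(id15) recv 65: fwd
Round 5: pos2(id65) recv 65: ELECTED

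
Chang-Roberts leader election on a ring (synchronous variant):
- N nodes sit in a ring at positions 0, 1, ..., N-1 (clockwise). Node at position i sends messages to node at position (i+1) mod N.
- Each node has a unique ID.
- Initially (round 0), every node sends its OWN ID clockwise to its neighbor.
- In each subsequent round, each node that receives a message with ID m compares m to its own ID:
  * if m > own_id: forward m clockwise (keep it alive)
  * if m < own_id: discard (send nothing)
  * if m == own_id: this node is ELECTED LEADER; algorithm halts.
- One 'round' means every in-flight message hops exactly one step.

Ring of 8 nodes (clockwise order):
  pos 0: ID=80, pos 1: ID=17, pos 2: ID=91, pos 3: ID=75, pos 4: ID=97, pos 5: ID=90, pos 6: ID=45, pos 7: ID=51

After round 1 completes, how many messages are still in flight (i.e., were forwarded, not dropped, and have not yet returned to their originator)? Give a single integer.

Answer: 4

Derivation:
Round 1: pos1(id17) recv 80: fwd; pos2(id91) recv 17: drop; pos3(id75) recv 91: fwd; pos4(id97) recv 75: drop; pos5(id90) recv 97: fwd; pos6(id45) recv 90: fwd; pos7(id51) recv 45: drop; pos0(id80) recv 51: drop
After round 1: 4 messages still in flight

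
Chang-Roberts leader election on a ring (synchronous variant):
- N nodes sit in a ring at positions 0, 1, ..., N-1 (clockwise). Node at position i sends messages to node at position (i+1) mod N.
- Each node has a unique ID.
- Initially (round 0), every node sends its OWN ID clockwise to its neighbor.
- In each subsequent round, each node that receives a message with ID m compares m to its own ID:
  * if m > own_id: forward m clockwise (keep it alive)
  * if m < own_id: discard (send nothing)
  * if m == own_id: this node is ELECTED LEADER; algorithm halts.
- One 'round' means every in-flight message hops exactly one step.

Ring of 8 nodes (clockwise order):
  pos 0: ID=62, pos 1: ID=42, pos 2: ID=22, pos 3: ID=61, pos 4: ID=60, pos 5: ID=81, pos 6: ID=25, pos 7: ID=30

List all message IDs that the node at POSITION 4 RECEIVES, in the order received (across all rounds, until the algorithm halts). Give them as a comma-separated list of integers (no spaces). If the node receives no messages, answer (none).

Round 1: pos1(id42) recv 62: fwd; pos2(id22) recv 42: fwd; pos3(id61) recv 22: drop; pos4(id60) recv 61: fwd; pos5(id81) recv 60: drop; pos6(id25) recv 81: fwd; pos7(id30) recv 25: drop; pos0(id62) recv 30: drop
Round 2: pos2(id22) recv 62: fwd; pos3(id61) recv 42: drop; pos5(id81) recv 61: drop; pos7(id30) recv 81: fwd
Round 3: pos3(id61) recv 62: fwd; pos0(id62) recv 81: fwd
Round 4: pos4(id60) recv 62: fwd; pos1(id42) recv 81: fwd
Round 5: pos5(id81) recv 62: drop; pos2(id22) recv 81: fwd
Round 6: pos3(id61) recv 81: fwd
Round 7: pos4(id60) recv 81: fwd
Round 8: pos5(id81) recv 81: ELECTED

Answer: 61,62,81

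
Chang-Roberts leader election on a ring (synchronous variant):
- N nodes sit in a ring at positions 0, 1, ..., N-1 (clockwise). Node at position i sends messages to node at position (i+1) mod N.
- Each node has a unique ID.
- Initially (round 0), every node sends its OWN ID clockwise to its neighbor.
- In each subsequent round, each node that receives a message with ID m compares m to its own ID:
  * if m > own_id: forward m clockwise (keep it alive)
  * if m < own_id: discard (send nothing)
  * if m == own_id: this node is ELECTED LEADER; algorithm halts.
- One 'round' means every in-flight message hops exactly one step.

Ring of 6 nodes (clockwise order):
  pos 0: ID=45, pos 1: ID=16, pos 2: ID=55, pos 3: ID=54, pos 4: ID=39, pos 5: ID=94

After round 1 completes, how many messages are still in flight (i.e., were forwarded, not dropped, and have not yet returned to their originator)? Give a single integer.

Answer: 4

Derivation:
Round 1: pos1(id16) recv 45: fwd; pos2(id55) recv 16: drop; pos3(id54) recv 55: fwd; pos4(id39) recv 54: fwd; pos5(id94) recv 39: drop; pos0(id45) recv 94: fwd
After round 1: 4 messages still in flight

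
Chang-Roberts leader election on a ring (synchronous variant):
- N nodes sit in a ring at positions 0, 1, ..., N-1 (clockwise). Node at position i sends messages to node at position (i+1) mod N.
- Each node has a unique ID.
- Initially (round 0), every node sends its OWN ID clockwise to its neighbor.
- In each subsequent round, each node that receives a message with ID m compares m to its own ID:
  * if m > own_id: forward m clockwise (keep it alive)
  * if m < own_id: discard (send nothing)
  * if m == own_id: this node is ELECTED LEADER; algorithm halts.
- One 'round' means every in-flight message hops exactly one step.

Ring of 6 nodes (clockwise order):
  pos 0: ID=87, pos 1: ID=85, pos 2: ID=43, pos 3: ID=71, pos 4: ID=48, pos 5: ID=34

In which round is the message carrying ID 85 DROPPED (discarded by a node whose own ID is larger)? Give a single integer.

Round 1: pos1(id85) recv 87: fwd; pos2(id43) recv 85: fwd; pos3(id71) recv 43: drop; pos4(id48) recv 71: fwd; pos5(id34) recv 48: fwd; pos0(id87) recv 34: drop
Round 2: pos2(id43) recv 87: fwd; pos3(id71) recv 85: fwd; pos5(id34) recv 71: fwd; pos0(id87) recv 48: drop
Round 3: pos3(id71) recv 87: fwd; pos4(id48) recv 85: fwd; pos0(id87) recv 71: drop
Round 4: pos4(id48) recv 87: fwd; pos5(id34) recv 85: fwd
Round 5: pos5(id34) recv 87: fwd; pos0(id87) recv 85: drop
Round 6: pos0(id87) recv 87: ELECTED
Message ID 85 originates at pos 1; dropped at pos 0 in round 5

Answer: 5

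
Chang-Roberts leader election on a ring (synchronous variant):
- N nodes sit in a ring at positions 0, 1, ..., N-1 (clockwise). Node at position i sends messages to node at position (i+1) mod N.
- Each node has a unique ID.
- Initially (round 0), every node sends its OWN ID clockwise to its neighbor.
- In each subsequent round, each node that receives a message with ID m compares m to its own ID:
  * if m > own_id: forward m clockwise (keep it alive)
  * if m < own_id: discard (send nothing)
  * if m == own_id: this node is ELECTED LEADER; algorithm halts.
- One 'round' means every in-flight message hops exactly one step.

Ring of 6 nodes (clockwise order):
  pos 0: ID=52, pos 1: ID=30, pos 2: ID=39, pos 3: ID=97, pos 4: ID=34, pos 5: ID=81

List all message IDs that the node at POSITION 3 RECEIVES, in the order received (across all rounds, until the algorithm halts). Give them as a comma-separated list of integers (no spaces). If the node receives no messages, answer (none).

Round 1: pos1(id30) recv 52: fwd; pos2(id39) recv 30: drop; pos3(id97) recv 39: drop; pos4(id34) recv 97: fwd; pos5(id81) recv 34: drop; pos0(id52) recv 81: fwd
Round 2: pos2(id39) recv 52: fwd; pos5(id81) recv 97: fwd; pos1(id30) recv 81: fwd
Round 3: pos3(id97) recv 52: drop; pos0(id52) recv 97: fwd; pos2(id39) recv 81: fwd
Round 4: pos1(id30) recv 97: fwd; pos3(id97) recv 81: drop
Round 5: pos2(id39) recv 97: fwd
Round 6: pos3(id97) recv 97: ELECTED

Answer: 39,52,81,97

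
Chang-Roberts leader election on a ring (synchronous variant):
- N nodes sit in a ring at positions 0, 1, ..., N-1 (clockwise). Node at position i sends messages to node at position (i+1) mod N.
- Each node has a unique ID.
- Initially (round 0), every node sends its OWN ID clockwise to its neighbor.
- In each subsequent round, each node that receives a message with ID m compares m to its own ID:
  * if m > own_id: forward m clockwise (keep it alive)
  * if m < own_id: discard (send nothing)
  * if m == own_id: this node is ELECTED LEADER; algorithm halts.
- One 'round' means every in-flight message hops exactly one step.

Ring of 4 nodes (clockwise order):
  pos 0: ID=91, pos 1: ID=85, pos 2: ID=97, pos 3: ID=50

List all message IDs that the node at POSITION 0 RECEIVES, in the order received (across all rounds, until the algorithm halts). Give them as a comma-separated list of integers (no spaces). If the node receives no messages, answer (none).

Round 1: pos1(id85) recv 91: fwd; pos2(id97) recv 85: drop; pos3(id50) recv 97: fwd; pos0(id91) recv 50: drop
Round 2: pos2(id97) recv 91: drop; pos0(id91) recv 97: fwd
Round 3: pos1(id85) recv 97: fwd
Round 4: pos2(id97) recv 97: ELECTED

Answer: 50,97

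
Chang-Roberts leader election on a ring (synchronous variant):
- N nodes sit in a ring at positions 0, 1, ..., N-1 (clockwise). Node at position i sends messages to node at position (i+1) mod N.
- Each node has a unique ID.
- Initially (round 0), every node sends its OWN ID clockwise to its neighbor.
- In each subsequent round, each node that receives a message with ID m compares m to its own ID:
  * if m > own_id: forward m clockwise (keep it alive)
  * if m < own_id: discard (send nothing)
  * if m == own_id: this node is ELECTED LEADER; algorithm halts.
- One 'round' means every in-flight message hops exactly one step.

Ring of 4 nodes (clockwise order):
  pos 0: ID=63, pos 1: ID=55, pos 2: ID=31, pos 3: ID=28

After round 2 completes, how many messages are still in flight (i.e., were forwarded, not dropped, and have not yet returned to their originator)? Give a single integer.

Round 1: pos1(id55) recv 63: fwd; pos2(id31) recv 55: fwd; pos3(id28) recv 31: fwd; pos0(id63) recv 28: drop
Round 2: pos2(id31) recv 63: fwd; pos3(id28) recv 55: fwd; pos0(id63) recv 31: drop
After round 2: 2 messages still in flight

Answer: 2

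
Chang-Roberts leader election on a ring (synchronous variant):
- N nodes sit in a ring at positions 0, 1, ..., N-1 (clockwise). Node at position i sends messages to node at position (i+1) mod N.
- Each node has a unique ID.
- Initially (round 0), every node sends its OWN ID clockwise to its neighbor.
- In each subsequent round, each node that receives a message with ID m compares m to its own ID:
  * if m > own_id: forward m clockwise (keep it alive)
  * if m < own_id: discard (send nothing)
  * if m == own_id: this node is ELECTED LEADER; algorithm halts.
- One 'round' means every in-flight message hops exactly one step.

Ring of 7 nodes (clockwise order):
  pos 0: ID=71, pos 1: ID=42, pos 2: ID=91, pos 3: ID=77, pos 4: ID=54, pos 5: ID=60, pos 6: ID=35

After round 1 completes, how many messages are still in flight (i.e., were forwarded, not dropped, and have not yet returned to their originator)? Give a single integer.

Answer: 4

Derivation:
Round 1: pos1(id42) recv 71: fwd; pos2(id91) recv 42: drop; pos3(id77) recv 91: fwd; pos4(id54) recv 77: fwd; pos5(id60) recv 54: drop; pos6(id35) recv 60: fwd; pos0(id71) recv 35: drop
After round 1: 4 messages still in flight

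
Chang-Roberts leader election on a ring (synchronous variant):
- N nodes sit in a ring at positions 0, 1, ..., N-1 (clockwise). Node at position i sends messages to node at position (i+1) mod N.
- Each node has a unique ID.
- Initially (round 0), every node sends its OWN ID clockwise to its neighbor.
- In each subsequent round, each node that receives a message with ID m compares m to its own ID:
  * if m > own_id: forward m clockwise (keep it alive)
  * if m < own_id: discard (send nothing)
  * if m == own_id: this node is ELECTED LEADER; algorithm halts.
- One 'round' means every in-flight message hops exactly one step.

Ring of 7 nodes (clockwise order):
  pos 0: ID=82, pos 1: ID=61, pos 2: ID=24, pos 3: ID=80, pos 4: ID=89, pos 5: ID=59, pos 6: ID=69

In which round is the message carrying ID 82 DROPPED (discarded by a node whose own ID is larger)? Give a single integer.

Round 1: pos1(id61) recv 82: fwd; pos2(id24) recv 61: fwd; pos3(id80) recv 24: drop; pos4(id89) recv 80: drop; pos5(id59) recv 89: fwd; pos6(id69) recv 59: drop; pos0(id82) recv 69: drop
Round 2: pos2(id24) recv 82: fwd; pos3(id80) recv 61: drop; pos6(id69) recv 89: fwd
Round 3: pos3(id80) recv 82: fwd; pos0(id82) recv 89: fwd
Round 4: pos4(id89) recv 82: drop; pos1(id61) recv 89: fwd
Round 5: pos2(id24) recv 89: fwd
Round 6: pos3(id80) recv 89: fwd
Round 7: pos4(id89) recv 89: ELECTED
Message ID 82 originates at pos 0; dropped at pos 4 in round 4

Answer: 4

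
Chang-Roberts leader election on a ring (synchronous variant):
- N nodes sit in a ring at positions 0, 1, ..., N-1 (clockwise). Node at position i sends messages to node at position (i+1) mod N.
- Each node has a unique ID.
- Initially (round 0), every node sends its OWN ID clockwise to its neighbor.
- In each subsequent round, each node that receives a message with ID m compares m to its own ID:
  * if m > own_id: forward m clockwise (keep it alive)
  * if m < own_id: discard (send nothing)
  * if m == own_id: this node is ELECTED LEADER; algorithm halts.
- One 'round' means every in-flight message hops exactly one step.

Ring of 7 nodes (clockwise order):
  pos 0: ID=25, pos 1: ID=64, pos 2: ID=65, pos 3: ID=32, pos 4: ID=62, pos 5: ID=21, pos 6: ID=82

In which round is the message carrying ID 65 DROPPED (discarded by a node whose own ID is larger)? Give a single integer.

Round 1: pos1(id64) recv 25: drop; pos2(id65) recv 64: drop; pos3(id32) recv 65: fwd; pos4(id62) recv 32: drop; pos5(id21) recv 62: fwd; pos6(id82) recv 21: drop; pos0(id25) recv 82: fwd
Round 2: pos4(id62) recv 65: fwd; pos6(id82) recv 62: drop; pos1(id64) recv 82: fwd
Round 3: pos5(id21) recv 65: fwd; pos2(id65) recv 82: fwd
Round 4: pos6(id82) recv 65: drop; pos3(id32) recv 82: fwd
Round 5: pos4(id62) recv 82: fwd
Round 6: pos5(id21) recv 82: fwd
Round 7: pos6(id82) recv 82: ELECTED
Message ID 65 originates at pos 2; dropped at pos 6 in round 4

Answer: 4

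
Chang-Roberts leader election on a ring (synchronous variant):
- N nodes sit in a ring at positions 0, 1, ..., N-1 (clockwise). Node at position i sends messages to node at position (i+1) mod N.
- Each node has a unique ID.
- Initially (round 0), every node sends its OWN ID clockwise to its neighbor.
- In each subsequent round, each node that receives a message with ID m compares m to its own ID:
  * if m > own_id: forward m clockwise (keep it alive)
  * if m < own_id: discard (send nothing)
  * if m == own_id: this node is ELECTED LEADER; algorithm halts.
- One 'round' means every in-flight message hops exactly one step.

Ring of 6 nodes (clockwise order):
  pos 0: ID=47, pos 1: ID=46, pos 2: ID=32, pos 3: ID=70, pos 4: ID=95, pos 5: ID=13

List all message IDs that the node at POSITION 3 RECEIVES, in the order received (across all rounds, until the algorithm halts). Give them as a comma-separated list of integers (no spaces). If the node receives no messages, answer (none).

Round 1: pos1(id46) recv 47: fwd; pos2(id32) recv 46: fwd; pos3(id70) recv 32: drop; pos4(id95) recv 70: drop; pos5(id13) recv 95: fwd; pos0(id47) recv 13: drop
Round 2: pos2(id32) recv 47: fwd; pos3(id70) recv 46: drop; pos0(id47) recv 95: fwd
Round 3: pos3(id70) recv 47: drop; pos1(id46) recv 95: fwd
Round 4: pos2(id32) recv 95: fwd
Round 5: pos3(id70) recv 95: fwd
Round 6: pos4(id95) recv 95: ELECTED

Answer: 32,46,47,95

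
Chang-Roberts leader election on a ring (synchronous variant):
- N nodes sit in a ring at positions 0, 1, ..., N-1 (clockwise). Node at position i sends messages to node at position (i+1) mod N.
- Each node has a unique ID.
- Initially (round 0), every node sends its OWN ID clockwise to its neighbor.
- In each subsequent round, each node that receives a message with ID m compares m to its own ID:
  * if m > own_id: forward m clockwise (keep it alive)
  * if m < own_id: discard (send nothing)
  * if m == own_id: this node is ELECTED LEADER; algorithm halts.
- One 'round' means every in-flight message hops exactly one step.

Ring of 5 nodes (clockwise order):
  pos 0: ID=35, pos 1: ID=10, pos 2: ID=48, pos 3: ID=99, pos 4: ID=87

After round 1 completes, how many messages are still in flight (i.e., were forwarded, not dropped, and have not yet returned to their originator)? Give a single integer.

Round 1: pos1(id10) recv 35: fwd; pos2(id48) recv 10: drop; pos3(id99) recv 48: drop; pos4(id87) recv 99: fwd; pos0(id35) recv 87: fwd
After round 1: 3 messages still in flight

Answer: 3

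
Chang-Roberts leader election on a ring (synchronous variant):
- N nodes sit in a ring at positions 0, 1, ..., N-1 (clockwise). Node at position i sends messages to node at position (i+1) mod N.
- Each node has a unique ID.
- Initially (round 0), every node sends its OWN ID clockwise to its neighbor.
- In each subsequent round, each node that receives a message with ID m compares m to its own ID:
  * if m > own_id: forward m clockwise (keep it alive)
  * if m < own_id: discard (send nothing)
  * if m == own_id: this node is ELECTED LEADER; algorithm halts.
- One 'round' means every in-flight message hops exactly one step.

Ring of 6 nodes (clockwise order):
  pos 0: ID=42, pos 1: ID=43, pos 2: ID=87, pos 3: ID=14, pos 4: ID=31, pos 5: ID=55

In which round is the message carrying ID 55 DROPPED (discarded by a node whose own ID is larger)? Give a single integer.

Answer: 3

Derivation:
Round 1: pos1(id43) recv 42: drop; pos2(id87) recv 43: drop; pos3(id14) recv 87: fwd; pos4(id31) recv 14: drop; pos5(id55) recv 31: drop; pos0(id42) recv 55: fwd
Round 2: pos4(id31) recv 87: fwd; pos1(id43) recv 55: fwd
Round 3: pos5(id55) recv 87: fwd; pos2(id87) recv 55: drop
Round 4: pos0(id42) recv 87: fwd
Round 5: pos1(id43) recv 87: fwd
Round 6: pos2(id87) recv 87: ELECTED
Message ID 55 originates at pos 5; dropped at pos 2 in round 3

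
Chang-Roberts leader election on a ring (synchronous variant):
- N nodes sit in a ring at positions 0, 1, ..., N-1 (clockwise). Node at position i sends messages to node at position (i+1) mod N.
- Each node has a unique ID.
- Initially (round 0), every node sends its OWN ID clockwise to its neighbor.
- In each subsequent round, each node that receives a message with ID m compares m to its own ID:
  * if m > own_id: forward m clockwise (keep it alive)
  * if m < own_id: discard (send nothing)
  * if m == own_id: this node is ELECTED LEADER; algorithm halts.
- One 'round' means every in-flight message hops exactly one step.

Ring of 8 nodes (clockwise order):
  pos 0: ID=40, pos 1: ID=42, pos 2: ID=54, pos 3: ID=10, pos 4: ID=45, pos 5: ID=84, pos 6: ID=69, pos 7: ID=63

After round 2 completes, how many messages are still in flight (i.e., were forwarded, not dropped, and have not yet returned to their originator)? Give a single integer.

Answer: 4

Derivation:
Round 1: pos1(id42) recv 40: drop; pos2(id54) recv 42: drop; pos3(id10) recv 54: fwd; pos4(id45) recv 10: drop; pos5(id84) recv 45: drop; pos6(id69) recv 84: fwd; pos7(id63) recv 69: fwd; pos0(id40) recv 63: fwd
Round 2: pos4(id45) recv 54: fwd; pos7(id63) recv 84: fwd; pos0(id40) recv 69: fwd; pos1(id42) recv 63: fwd
After round 2: 4 messages still in flight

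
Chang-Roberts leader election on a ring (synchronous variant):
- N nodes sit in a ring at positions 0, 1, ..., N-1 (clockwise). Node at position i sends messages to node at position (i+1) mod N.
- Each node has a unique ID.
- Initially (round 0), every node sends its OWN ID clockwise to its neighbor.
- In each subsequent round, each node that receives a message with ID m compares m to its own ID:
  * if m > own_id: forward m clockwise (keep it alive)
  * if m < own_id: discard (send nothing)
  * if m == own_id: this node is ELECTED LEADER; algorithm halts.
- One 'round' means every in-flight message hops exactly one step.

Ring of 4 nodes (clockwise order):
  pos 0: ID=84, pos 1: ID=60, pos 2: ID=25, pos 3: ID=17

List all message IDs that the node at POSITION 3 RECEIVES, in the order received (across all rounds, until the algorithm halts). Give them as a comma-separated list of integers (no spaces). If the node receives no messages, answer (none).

Answer: 25,60,84

Derivation:
Round 1: pos1(id60) recv 84: fwd; pos2(id25) recv 60: fwd; pos3(id17) recv 25: fwd; pos0(id84) recv 17: drop
Round 2: pos2(id25) recv 84: fwd; pos3(id17) recv 60: fwd; pos0(id84) recv 25: drop
Round 3: pos3(id17) recv 84: fwd; pos0(id84) recv 60: drop
Round 4: pos0(id84) recv 84: ELECTED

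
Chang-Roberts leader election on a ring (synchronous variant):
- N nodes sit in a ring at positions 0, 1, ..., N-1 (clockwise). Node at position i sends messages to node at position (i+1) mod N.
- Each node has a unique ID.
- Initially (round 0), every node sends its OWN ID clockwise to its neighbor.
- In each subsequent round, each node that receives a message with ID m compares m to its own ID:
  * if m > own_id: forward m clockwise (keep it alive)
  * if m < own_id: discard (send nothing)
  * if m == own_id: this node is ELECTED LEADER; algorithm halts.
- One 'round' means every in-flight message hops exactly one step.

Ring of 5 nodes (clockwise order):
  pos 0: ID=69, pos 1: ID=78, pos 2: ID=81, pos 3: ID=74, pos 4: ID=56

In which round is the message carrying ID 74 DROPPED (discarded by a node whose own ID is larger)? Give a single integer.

Answer: 3

Derivation:
Round 1: pos1(id78) recv 69: drop; pos2(id81) recv 78: drop; pos3(id74) recv 81: fwd; pos4(id56) recv 74: fwd; pos0(id69) recv 56: drop
Round 2: pos4(id56) recv 81: fwd; pos0(id69) recv 74: fwd
Round 3: pos0(id69) recv 81: fwd; pos1(id78) recv 74: drop
Round 4: pos1(id78) recv 81: fwd
Round 5: pos2(id81) recv 81: ELECTED
Message ID 74 originates at pos 3; dropped at pos 1 in round 3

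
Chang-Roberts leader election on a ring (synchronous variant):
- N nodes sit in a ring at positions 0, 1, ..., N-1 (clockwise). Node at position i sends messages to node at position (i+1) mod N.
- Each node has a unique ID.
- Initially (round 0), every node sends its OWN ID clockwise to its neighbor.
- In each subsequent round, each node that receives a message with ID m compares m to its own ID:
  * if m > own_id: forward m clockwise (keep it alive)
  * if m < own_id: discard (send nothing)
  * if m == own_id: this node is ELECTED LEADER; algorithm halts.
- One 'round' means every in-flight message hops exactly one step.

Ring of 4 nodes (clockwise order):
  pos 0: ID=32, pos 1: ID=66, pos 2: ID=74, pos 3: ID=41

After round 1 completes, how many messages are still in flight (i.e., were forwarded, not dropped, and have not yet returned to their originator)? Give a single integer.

Answer: 2

Derivation:
Round 1: pos1(id66) recv 32: drop; pos2(id74) recv 66: drop; pos3(id41) recv 74: fwd; pos0(id32) recv 41: fwd
After round 1: 2 messages still in flight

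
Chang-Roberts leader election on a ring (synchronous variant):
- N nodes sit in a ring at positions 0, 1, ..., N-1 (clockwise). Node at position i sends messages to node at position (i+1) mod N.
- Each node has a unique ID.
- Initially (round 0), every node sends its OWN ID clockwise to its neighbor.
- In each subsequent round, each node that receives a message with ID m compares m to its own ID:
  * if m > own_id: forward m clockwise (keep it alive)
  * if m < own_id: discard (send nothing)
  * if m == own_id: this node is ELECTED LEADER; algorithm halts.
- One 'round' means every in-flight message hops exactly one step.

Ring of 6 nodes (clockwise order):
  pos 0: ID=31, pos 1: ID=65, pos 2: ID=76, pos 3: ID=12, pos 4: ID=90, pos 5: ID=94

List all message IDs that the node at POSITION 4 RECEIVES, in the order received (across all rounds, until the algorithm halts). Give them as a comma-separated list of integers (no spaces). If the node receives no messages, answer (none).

Round 1: pos1(id65) recv 31: drop; pos2(id76) recv 65: drop; pos3(id12) recv 76: fwd; pos4(id90) recv 12: drop; pos5(id94) recv 90: drop; pos0(id31) recv 94: fwd
Round 2: pos4(id90) recv 76: drop; pos1(id65) recv 94: fwd
Round 3: pos2(id76) recv 94: fwd
Round 4: pos3(id12) recv 94: fwd
Round 5: pos4(id90) recv 94: fwd
Round 6: pos5(id94) recv 94: ELECTED

Answer: 12,76,94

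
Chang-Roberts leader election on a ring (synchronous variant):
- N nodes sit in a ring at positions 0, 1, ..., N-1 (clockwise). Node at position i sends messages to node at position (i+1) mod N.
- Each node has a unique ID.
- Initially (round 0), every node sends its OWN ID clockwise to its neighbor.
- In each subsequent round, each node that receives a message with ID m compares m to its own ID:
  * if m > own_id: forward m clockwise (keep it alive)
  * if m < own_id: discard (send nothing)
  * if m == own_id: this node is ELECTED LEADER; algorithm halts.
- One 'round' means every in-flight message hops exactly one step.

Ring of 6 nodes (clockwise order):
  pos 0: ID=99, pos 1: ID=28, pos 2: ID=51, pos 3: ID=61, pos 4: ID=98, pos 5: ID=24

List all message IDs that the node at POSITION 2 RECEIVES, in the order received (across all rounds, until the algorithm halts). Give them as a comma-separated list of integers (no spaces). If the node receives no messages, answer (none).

Round 1: pos1(id28) recv 99: fwd; pos2(id51) recv 28: drop; pos3(id61) recv 51: drop; pos4(id98) recv 61: drop; pos5(id24) recv 98: fwd; pos0(id99) recv 24: drop
Round 2: pos2(id51) recv 99: fwd; pos0(id99) recv 98: drop
Round 3: pos3(id61) recv 99: fwd
Round 4: pos4(id98) recv 99: fwd
Round 5: pos5(id24) recv 99: fwd
Round 6: pos0(id99) recv 99: ELECTED

Answer: 28,99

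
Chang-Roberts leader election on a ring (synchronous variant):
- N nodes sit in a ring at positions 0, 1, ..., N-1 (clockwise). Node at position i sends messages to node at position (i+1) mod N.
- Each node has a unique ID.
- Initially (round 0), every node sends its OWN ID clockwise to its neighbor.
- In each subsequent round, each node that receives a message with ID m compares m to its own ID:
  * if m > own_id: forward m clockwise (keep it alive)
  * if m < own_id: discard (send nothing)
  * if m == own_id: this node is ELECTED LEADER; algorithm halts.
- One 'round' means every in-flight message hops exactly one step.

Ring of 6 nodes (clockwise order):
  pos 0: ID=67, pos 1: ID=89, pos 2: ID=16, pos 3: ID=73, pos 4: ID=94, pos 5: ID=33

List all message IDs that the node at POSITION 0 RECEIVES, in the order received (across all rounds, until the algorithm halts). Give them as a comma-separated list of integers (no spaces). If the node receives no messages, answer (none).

Round 1: pos1(id89) recv 67: drop; pos2(id16) recv 89: fwd; pos3(id73) recv 16: drop; pos4(id94) recv 73: drop; pos5(id33) recv 94: fwd; pos0(id67) recv 33: drop
Round 2: pos3(id73) recv 89: fwd; pos0(id67) recv 94: fwd
Round 3: pos4(id94) recv 89: drop; pos1(id89) recv 94: fwd
Round 4: pos2(id16) recv 94: fwd
Round 5: pos3(id73) recv 94: fwd
Round 6: pos4(id94) recv 94: ELECTED

Answer: 33,94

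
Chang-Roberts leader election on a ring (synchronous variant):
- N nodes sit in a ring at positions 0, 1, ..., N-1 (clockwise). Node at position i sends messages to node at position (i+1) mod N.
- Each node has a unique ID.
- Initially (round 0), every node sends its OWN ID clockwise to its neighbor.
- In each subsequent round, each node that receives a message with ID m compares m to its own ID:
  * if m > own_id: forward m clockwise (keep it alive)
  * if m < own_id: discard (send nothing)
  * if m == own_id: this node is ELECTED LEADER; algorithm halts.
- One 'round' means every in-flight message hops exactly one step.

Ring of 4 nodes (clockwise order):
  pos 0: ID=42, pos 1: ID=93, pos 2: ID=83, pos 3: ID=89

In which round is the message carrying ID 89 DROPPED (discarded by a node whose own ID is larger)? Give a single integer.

Answer: 2

Derivation:
Round 1: pos1(id93) recv 42: drop; pos2(id83) recv 93: fwd; pos3(id89) recv 83: drop; pos0(id42) recv 89: fwd
Round 2: pos3(id89) recv 93: fwd; pos1(id93) recv 89: drop
Round 3: pos0(id42) recv 93: fwd
Round 4: pos1(id93) recv 93: ELECTED
Message ID 89 originates at pos 3; dropped at pos 1 in round 2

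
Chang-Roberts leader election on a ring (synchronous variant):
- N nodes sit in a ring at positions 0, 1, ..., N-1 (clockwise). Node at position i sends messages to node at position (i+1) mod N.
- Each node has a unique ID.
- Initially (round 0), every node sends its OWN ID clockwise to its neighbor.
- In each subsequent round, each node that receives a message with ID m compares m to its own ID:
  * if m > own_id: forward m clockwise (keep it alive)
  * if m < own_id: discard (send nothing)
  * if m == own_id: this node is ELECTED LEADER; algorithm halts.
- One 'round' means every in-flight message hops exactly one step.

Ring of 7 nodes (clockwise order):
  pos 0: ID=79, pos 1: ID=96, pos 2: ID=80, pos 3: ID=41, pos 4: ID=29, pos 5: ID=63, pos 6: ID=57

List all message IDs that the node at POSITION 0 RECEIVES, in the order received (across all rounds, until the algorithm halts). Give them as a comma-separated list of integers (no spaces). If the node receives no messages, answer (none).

Answer: 57,63,80,96

Derivation:
Round 1: pos1(id96) recv 79: drop; pos2(id80) recv 96: fwd; pos3(id41) recv 80: fwd; pos4(id29) recv 41: fwd; pos5(id63) recv 29: drop; pos6(id57) recv 63: fwd; pos0(id79) recv 57: drop
Round 2: pos3(id41) recv 96: fwd; pos4(id29) recv 80: fwd; pos5(id63) recv 41: drop; pos0(id79) recv 63: drop
Round 3: pos4(id29) recv 96: fwd; pos5(id63) recv 80: fwd
Round 4: pos5(id63) recv 96: fwd; pos6(id57) recv 80: fwd
Round 5: pos6(id57) recv 96: fwd; pos0(id79) recv 80: fwd
Round 6: pos0(id79) recv 96: fwd; pos1(id96) recv 80: drop
Round 7: pos1(id96) recv 96: ELECTED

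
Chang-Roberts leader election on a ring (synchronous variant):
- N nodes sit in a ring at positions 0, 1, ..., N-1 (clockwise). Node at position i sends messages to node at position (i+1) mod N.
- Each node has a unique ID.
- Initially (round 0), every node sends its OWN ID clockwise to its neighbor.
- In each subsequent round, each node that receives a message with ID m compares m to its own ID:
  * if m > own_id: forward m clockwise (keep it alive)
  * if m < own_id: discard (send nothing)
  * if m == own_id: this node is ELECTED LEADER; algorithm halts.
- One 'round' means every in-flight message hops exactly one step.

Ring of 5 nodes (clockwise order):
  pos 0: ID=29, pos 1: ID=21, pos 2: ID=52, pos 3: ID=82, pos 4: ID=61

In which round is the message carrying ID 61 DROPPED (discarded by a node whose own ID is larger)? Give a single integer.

Answer: 4

Derivation:
Round 1: pos1(id21) recv 29: fwd; pos2(id52) recv 21: drop; pos3(id82) recv 52: drop; pos4(id61) recv 82: fwd; pos0(id29) recv 61: fwd
Round 2: pos2(id52) recv 29: drop; pos0(id29) recv 82: fwd; pos1(id21) recv 61: fwd
Round 3: pos1(id21) recv 82: fwd; pos2(id52) recv 61: fwd
Round 4: pos2(id52) recv 82: fwd; pos3(id82) recv 61: drop
Round 5: pos3(id82) recv 82: ELECTED
Message ID 61 originates at pos 4; dropped at pos 3 in round 4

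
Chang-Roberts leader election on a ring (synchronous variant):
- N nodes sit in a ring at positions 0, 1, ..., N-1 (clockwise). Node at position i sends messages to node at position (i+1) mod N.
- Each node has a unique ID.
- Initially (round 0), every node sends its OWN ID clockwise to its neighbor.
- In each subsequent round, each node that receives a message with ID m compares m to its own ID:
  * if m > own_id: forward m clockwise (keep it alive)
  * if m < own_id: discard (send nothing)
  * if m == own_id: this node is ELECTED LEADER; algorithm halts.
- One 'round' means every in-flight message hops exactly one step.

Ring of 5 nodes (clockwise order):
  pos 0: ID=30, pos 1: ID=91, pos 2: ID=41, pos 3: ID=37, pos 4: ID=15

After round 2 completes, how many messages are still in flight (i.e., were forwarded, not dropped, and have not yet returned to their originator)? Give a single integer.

Answer: 3

Derivation:
Round 1: pos1(id91) recv 30: drop; pos2(id41) recv 91: fwd; pos3(id37) recv 41: fwd; pos4(id15) recv 37: fwd; pos0(id30) recv 15: drop
Round 2: pos3(id37) recv 91: fwd; pos4(id15) recv 41: fwd; pos0(id30) recv 37: fwd
After round 2: 3 messages still in flight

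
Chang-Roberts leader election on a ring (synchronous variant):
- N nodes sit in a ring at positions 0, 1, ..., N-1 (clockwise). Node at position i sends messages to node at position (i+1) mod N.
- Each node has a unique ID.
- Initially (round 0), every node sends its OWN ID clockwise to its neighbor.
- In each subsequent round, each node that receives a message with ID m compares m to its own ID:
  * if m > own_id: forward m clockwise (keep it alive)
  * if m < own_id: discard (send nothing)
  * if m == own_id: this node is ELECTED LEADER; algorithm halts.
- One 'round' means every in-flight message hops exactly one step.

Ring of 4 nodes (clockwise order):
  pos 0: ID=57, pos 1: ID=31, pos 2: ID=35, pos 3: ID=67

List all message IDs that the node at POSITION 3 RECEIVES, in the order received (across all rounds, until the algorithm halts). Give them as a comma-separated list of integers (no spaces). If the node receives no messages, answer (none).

Answer: 35,57,67

Derivation:
Round 1: pos1(id31) recv 57: fwd; pos2(id35) recv 31: drop; pos3(id67) recv 35: drop; pos0(id57) recv 67: fwd
Round 2: pos2(id35) recv 57: fwd; pos1(id31) recv 67: fwd
Round 3: pos3(id67) recv 57: drop; pos2(id35) recv 67: fwd
Round 4: pos3(id67) recv 67: ELECTED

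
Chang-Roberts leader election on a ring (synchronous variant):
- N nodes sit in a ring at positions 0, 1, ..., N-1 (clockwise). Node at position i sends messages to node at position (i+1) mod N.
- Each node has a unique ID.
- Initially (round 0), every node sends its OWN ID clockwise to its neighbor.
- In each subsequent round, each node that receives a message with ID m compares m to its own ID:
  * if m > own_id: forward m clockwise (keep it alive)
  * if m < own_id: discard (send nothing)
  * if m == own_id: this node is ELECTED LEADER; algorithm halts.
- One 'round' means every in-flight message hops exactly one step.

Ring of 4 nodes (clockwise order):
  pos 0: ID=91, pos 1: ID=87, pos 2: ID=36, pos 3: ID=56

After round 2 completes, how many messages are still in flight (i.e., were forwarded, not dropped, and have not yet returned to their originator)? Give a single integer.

Answer: 2

Derivation:
Round 1: pos1(id87) recv 91: fwd; pos2(id36) recv 87: fwd; pos3(id56) recv 36: drop; pos0(id91) recv 56: drop
Round 2: pos2(id36) recv 91: fwd; pos3(id56) recv 87: fwd
After round 2: 2 messages still in flight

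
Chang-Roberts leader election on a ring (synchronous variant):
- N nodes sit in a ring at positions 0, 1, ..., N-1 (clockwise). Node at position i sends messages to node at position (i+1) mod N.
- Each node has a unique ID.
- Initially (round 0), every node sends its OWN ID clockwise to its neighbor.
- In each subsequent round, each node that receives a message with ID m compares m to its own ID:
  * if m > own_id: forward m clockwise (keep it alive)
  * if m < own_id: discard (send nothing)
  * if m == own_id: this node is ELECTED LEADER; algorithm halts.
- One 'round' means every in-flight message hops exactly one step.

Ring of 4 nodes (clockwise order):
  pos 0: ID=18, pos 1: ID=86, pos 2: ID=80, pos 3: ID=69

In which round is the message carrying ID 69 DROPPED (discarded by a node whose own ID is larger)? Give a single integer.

Answer: 2

Derivation:
Round 1: pos1(id86) recv 18: drop; pos2(id80) recv 86: fwd; pos3(id69) recv 80: fwd; pos0(id18) recv 69: fwd
Round 2: pos3(id69) recv 86: fwd; pos0(id18) recv 80: fwd; pos1(id86) recv 69: drop
Round 3: pos0(id18) recv 86: fwd; pos1(id86) recv 80: drop
Round 4: pos1(id86) recv 86: ELECTED
Message ID 69 originates at pos 3; dropped at pos 1 in round 2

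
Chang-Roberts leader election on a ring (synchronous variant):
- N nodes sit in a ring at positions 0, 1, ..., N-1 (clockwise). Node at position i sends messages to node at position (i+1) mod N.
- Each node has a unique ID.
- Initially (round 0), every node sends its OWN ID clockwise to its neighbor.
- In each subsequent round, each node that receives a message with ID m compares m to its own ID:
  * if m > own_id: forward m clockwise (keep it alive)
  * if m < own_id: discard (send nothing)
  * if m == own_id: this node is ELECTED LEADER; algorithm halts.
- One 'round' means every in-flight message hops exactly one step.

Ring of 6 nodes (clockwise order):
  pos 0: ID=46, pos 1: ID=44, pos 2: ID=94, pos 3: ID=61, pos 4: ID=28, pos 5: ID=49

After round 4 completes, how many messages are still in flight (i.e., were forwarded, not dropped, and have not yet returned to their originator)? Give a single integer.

Answer: 2

Derivation:
Round 1: pos1(id44) recv 46: fwd; pos2(id94) recv 44: drop; pos3(id61) recv 94: fwd; pos4(id28) recv 61: fwd; pos5(id49) recv 28: drop; pos0(id46) recv 49: fwd
Round 2: pos2(id94) recv 46: drop; pos4(id28) recv 94: fwd; pos5(id49) recv 61: fwd; pos1(id44) recv 49: fwd
Round 3: pos5(id49) recv 94: fwd; pos0(id46) recv 61: fwd; pos2(id94) recv 49: drop
Round 4: pos0(id46) recv 94: fwd; pos1(id44) recv 61: fwd
After round 4: 2 messages still in flight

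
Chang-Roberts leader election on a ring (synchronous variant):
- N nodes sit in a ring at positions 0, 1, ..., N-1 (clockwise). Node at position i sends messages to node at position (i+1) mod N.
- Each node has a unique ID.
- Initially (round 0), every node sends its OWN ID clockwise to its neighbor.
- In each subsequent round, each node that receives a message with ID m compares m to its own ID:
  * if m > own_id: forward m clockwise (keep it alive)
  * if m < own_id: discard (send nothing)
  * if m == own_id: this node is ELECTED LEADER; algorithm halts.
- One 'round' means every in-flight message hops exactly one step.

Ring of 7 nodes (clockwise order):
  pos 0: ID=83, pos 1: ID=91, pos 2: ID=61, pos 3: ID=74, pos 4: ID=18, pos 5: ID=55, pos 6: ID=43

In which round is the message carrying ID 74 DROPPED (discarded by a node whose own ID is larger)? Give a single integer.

Answer: 4

Derivation:
Round 1: pos1(id91) recv 83: drop; pos2(id61) recv 91: fwd; pos3(id74) recv 61: drop; pos4(id18) recv 74: fwd; pos5(id55) recv 18: drop; pos6(id43) recv 55: fwd; pos0(id83) recv 43: drop
Round 2: pos3(id74) recv 91: fwd; pos5(id55) recv 74: fwd; pos0(id83) recv 55: drop
Round 3: pos4(id18) recv 91: fwd; pos6(id43) recv 74: fwd
Round 4: pos5(id55) recv 91: fwd; pos0(id83) recv 74: drop
Round 5: pos6(id43) recv 91: fwd
Round 6: pos0(id83) recv 91: fwd
Round 7: pos1(id91) recv 91: ELECTED
Message ID 74 originates at pos 3; dropped at pos 0 in round 4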